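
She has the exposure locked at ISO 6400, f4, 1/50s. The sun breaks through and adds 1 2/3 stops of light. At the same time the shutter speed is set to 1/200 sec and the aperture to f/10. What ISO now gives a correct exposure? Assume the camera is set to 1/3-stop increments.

ISO 51200

Scene light: 1 2/3 stops brighter.
Shutter speed: 1/50 → 1/60 → 1/80 → 1/100 → 1/125 → 1/160 → 1/200 — 2 stops faster (darker).
Aperture: f/4 → f/4.5 → f/5 → f/5.6 → f/6.3 → f/7.1 → f/8 → f/9 → f/10 — 2 2/3 stops narrower (darker).
Net so far: 3 stops darker. ISO: 6400 → 8000 → 10000 → 12800 → 16000 → 20000 → 25600 → 32000 → 40000 → 51200.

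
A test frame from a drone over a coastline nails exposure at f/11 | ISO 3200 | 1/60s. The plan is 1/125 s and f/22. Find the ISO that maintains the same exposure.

Shutter speed: 1/60 → 1/125 — 1 stop faster (darker).
Aperture: f/11 → f/16 → f/22 — 2 stops stopped down (darker).
Net change so far: 3 stops darker. Offset with the ISO: 3200 → 6400 → 12800 → 25600.

ISO 25600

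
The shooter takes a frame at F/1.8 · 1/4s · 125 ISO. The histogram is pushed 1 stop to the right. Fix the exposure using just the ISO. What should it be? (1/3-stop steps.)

Overexposed by 1 stop → need 1 stop darker.
ISO: 125 → 100 → 80 → 64.

ISO 64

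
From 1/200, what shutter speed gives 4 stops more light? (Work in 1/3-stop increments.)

Shutter speed: 1/200 → 1/160 → 1/125 → 1/100 → 1/80 → 1/60 → 1/50 → 1/40 → 1/30 → 1/25 → 1/20 → 1/15 → 1/13 — 4 stops slower (brighter).

1/13s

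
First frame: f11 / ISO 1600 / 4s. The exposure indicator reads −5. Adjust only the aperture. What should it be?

Underexposed by 5 stops → need 5 stops brighter.
Aperture: f/11 → f/8 → f/5.6 → f/4 → f/2.8 → f/2.

f/2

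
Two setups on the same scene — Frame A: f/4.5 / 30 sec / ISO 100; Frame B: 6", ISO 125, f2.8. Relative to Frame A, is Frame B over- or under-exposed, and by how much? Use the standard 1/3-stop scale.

2/3 stop darker

Aperture: f/4.5 → f/4 → f/3.5 → f/3.2 → f/2.8 — 1 1/3 stops opened up (brighter).
Shutter speed: 30 → 25 → 20 → 15 → 13 → 10 → 8 → 6 — 2 1/3 stops shorter (darker).
ISO: 100 → 125 — 1/3 stop higher (brighter).
Net: +1 1/3 −2 1/3 +1/3 = −2/3 stops.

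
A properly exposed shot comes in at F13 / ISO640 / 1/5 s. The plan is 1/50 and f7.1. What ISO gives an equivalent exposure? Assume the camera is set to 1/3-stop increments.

Shutter speed: 1/5 → 1/6 → 1/8 → 1/10 → 1/13 → 1/15 → 1/20 → 1/25 → 1/30 → 1/40 → 1/50 — 3 1/3 stops shorter (darker).
Aperture: f/13 → f/11 → f/10 → f/9 → f/8 → f/7.1 — 1 2/3 stops larger aperture (brighter).
Net change so far: 1 2/3 stops darker. Offset with the ISO: 640 → 800 → 1000 → 1250 → 1600 → 2000.

ISO 2000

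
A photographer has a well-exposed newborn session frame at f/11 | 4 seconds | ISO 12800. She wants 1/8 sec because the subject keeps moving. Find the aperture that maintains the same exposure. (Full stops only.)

Shutter speed: 4 → 2 → 1 → 1/2 → 1/4 → 1/8 — 5 stops shorter (darker).
Need 5 stops brighter from the aperture: f/11 → f/8 → f/5.6 → f/4 → f/2.8 → f/2.

f/2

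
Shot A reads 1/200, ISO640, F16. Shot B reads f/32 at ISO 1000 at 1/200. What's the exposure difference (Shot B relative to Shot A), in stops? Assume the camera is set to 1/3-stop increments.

1 1/3 stops darker

Aperture: f/16 → f/18 → f/20 → f/22 → f/25 → f/29 → f/32 — 2 stops narrower (darker).
Shutter speed: unchanged.
ISO: 640 → 800 → 1000 — 2/3 stop raised (brighter).
Net: −2 +2/3 = −1 1/3 stops.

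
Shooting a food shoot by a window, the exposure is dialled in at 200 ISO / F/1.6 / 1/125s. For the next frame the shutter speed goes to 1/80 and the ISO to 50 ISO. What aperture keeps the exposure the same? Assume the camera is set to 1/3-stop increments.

f/1.0

Shutter speed: 1/125 → 1/100 → 1/80 — 2/3 stop longer (brighter).
ISO: 200 → 160 → 125 → 100 → 80 → 64 → 50 — 2 stops dropped (darker).
Net change so far: 1 1/3 stops darker. Offset with the aperture: f/1.6 → f/1.4 → f/1.2 → f/1.1 → f/1.0.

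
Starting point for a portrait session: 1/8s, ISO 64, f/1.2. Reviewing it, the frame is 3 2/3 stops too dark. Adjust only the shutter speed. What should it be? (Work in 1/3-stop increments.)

Underexposed by 3 2/3 stops → need 3 2/3 stops brighter.
Shutter speed: 1/8 → 1/6 → 1/5 → 1/4 → 0.3 → 0.4 → 0.5 → 0.6 → 0.8 → 1 → 1.3 → 1.6.

1.6 s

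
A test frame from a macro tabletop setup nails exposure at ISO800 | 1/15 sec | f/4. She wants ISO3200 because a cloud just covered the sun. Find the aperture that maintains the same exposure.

ISO: 800 → 1600 → 3200 — 2 stops higher (brighter).
Need 2 stops darker from the aperture: f/4 → f/5.6 → f/8.

f/8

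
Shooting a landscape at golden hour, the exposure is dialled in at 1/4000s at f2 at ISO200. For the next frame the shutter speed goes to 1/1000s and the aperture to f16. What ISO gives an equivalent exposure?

Shutter speed: 1/4000 → 1/2000 → 1/1000 — 2 stops longer (brighter).
Aperture: f/2 → f/2.8 → f/4 → f/5.6 → f/8 → f/11 → f/16 — 6 stops smaller aperture (darker).
Net change so far: 4 stops darker. Offset with the ISO: 200 → 400 → 800 → 1600 → 3200.

ISO 3200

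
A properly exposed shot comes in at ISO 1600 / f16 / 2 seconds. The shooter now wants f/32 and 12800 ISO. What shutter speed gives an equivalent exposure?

1 s

Aperture: f/16 → f/22 → f/32 — 2 stops narrower (darker).
ISO: 1600 → 3200 → 6400 → 12800 — 3 stops higher (brighter).
Net change so far: 1 stop brighter. Offset with the shutter speed: 2 → 1.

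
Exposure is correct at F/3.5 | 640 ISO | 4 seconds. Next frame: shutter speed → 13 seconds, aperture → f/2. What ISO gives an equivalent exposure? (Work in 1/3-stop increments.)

ISO 64

Shutter speed: 4 → 5 → 6 → 8 → 10 → 13 — 1 2/3 stops slower (brighter).
Aperture: f/3.5 → f/3.2 → f/2.8 → f/2.5 → f/2.2 → f/2 — 1 2/3 stops opened up (brighter).
Net change so far: 3 1/3 stops brighter. Offset with the ISO: 640 → 500 → 400 → 320 → 250 → 200 → 160 → 125 → 100 → 80 → 64.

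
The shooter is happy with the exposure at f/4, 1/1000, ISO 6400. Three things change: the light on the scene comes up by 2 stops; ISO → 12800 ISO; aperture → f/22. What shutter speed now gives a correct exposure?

Scene light: 2 stops brighter.
ISO: 6400 → 12800 — 1 stop higher (brighter).
Aperture: f/4 → f/5.6 → f/8 → f/11 → f/16 → f/22 — 5 stops smaller aperture (darker).
Net so far: 2 stops darker. Shutter speed: 1/1000 → 1/500 → 1/250.

1/250s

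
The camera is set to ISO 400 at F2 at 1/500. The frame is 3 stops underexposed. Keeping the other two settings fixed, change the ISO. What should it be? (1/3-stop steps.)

ISO 3200

Underexposed by 3 stops → need 3 stops brighter.
ISO: 400 → 500 → 640 → 800 → 1000 → 1250 → 1600 → 2000 → 2500 → 3200.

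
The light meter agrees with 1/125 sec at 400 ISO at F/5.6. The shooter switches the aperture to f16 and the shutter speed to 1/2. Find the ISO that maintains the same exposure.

ISO 50

Aperture: f/5.6 → f/8 → f/11 → f/16 — 3 stops narrower (darker).
Shutter speed: 1/125 → 1/60 → 1/30 → 1/15 → 1/8 → 1/4 → 1/2 — 6 stops slower (brighter).
Net change so far: 3 stops brighter. Offset with the ISO: 400 → 200 → 100 → 50.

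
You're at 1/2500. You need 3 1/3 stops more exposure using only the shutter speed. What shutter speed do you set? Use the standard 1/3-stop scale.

Shutter speed: 1/2500 → 1/2000 → 1/1600 → 1/1250 → 1/1000 → 1/800 → 1/640 → 1/500 → 1/400 → 1/320 → 1/250 — 3 1/3 stops slower (brighter).

1/250s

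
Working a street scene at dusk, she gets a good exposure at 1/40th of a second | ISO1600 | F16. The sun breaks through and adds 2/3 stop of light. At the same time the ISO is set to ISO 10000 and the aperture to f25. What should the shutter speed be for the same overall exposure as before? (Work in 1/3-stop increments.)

Scene light: 2/3 stop brighter.
ISO: 1600 → 2000 → 2500 → 3200 → 4000 → 5000 → 6400 → 8000 → 10000 — 2 2/3 stops higher (brighter).
Aperture: f/16 → f/18 → f/20 → f/22 → f/25 — 1 1/3 stops narrower (darker).
Net so far: 2 stops brighter. Shutter speed: 1/40 → 1/50 → 1/60 → 1/80 → 1/100 → 1/125 → 1/160.

1/160s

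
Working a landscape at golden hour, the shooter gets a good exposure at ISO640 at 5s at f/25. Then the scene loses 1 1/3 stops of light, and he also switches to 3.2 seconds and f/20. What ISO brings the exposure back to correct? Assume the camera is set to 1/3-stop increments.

Scene light: 1 1/3 stops darker.
Shutter speed: 5 → 4 → 3.2 — 2/3 stop faster (darker).
Aperture: f/25 → f/22 → f/20 — 2/3 stop wider (brighter).
Net so far: 1 1/3 stops darker. ISO: 640 → 800 → 1000 → 1250 → 1600.

ISO 1600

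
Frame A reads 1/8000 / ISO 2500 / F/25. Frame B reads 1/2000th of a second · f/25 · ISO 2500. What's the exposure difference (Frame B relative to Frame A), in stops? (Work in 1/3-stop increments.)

2 stops brighter

Aperture: unchanged.
Shutter speed: 1/8000 → 1/6400 → 1/5000 → 1/4000 → 1/3200 → 1/2500 → 1/2000 — 2 stops longer (brighter).
ISO: unchanged.
Net: +2 = +2 stops.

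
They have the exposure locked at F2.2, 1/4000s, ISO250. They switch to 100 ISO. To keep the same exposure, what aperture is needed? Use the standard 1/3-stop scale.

f/1.4

ISO: 250 → 200 → 160 → 125 → 100 — 1 1/3 stops dropped (darker).
Need 1 1/3 stops brighter from the aperture: f/2.2 → f/2 → f/1.8 → f/1.6 → f/1.4.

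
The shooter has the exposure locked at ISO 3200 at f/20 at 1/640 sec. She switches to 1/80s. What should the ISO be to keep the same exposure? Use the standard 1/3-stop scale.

ISO 400

Shutter speed: 1/640 → 1/500 → 1/400 → 1/320 → 1/250 → 1/200 → 1/160 → 1/125 → 1/100 → 1/80 — 3 stops slower (brighter).
Need 3 stops darker from the ISO: 3200 → 2500 → 2000 → 1600 → 1250 → 1000 → 800 → 640 → 500 → 400.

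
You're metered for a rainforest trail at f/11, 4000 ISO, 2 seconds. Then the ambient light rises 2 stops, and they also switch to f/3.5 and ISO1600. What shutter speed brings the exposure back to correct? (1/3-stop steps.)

Scene light: 2 stops brighter.
Aperture: f/11 → f/10 → f/9 → f/8 → f/7.1 → f/6.3 → f/5.6 → f/5 → f/4.5 → f/4 → f/3.5 — 3 1/3 stops wider (brighter).
ISO: 4000 → 3200 → 2500 → 2000 → 1600 — 1 1/3 stops lower (darker).
Net so far: 4 stops brighter. Shutter speed: 2 → 1.6 → 1.3 → 1 → 0.8 → 0.6 → 0.5 → 0.4 → 0.3 → 1/4 → 1/5 → 1/6 → 1/8.

1/8s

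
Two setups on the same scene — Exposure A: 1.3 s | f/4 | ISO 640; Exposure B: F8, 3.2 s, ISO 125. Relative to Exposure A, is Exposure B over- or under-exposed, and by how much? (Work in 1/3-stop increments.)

3 stops darker

Aperture: f/4 → f/4.5 → f/5 → f/5.6 → f/6.3 → f/7.1 → f/8 — 2 stops stopped down (darker).
Shutter speed: 1.3 → 1.6 → 2 → 2.5 → 3.2 — 1 1/3 stops longer (brighter).
ISO: 640 → 500 → 400 → 320 → 250 → 200 → 160 → 125 — 2 1/3 stops dropped (darker).
Net: −2 +1 1/3 −2 1/3 = −3 stops.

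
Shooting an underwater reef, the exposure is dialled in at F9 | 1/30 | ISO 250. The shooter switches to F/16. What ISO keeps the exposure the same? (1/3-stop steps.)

ISO 800

Aperture: f/9 → f/10 → f/11 → f/13 → f/14 → f/16 — 1 2/3 stops stopped down (darker).
Need 1 2/3 stops brighter from the ISO: 250 → 320 → 400 → 500 → 640 → 800.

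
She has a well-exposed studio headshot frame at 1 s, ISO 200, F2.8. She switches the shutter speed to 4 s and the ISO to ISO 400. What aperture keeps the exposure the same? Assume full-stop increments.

f/8

Shutter speed: 1 → 2 → 4 — 2 stops slower (brighter).
ISO: 200 → 400 — 1 stop raised (brighter).
Net change so far: 3 stops brighter. Offset with the aperture: f/2.8 → f/4 → f/5.6 → f/8.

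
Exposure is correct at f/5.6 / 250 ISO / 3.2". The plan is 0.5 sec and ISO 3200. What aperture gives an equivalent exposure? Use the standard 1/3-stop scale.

f/8

Shutter speed: 3.2 → 2.5 → 2 → 1.6 → 1.3 → 1 → 0.8 → 0.6 → 0.5 — 2 2/3 stops shorter (darker).
ISO: 250 → 320 → 400 → 500 → 640 → 800 → 1000 → 1250 → 1600 → 2000 → 2500 → 3200 — 3 2/3 stops raised (brighter).
Net change so far: 1 stop brighter. Offset with the aperture: f/5.6 → f/6.3 → f/7.1 → f/8.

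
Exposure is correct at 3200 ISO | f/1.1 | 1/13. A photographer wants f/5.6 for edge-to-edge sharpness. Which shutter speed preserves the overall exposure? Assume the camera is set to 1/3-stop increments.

Aperture: f/1.1 → f/1.2 → f/1.4 → f/1.6 → f/1.8 → f/2 → f/2.2 → f/2.5 → f/2.8 → f/3.2 → f/3.5 → f/4 → f/4.5 → f/5 → f/5.6 — 4 2/3 stops narrower (darker).
Need 4 2/3 stops brighter from the shutter speed: 1/13 → 1/10 → 1/8 → 1/6 → 1/5 → 1/4 → 0.3 → 0.4 → 0.5 → 0.6 → 0.8 → 1 → 1.3 → 1.6 → 2.

2 s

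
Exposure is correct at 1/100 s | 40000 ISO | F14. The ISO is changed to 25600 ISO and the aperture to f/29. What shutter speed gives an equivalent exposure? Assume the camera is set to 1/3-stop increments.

1/15s

ISO: 40000 → 32000 → 25600 — 2/3 stop dropped (darker).
Aperture: f/14 → f/16 → f/18 → f/20 → f/22 → f/25 → f/29 — 2 stops narrower (darker).
Net change so far: 2 2/3 stops darker. Offset with the shutter speed: 1/100 → 1/80 → 1/60 → 1/50 → 1/40 → 1/30 → 1/25 → 1/20 → 1/15.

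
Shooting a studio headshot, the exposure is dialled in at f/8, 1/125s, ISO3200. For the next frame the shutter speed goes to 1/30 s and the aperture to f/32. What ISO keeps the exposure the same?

Shutter speed: 1/125 → 1/60 → 1/30 — 2 stops slower (brighter).
Aperture: f/8 → f/11 → f/16 → f/22 → f/32 — 4 stops narrower (darker).
Net change so far: 2 stops darker. Offset with the ISO: 3200 → 6400 → 12800.

ISO 12800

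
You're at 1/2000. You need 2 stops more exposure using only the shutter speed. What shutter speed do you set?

1/500s

Shutter speed: 1/2000 → 1/1000 → 1/500 — 2 stops longer (brighter).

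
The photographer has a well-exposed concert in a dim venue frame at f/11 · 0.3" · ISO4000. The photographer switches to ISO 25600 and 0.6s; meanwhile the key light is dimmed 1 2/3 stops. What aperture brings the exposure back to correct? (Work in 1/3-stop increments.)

f/22

Scene light: 1 2/3 stops darker.
ISO: 4000 → 5000 → 6400 → 8000 → 10000 → 12800 → 16000 → 20000 → 25600 — 2 2/3 stops higher (brighter).
Shutter speed: 0.3 → 0.4 → 0.5 → 0.6 — 1 stop longer (brighter).
Net so far: 2 stops brighter. Aperture: f/11 → f/13 → f/14 → f/16 → f/18 → f/20 → f/22.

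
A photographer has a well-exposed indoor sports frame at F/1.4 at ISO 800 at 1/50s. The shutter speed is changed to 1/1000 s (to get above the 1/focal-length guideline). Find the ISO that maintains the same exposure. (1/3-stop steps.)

ISO 16000

Shutter speed: 1/50 → 1/60 → 1/80 → 1/100 → 1/125 → 1/160 → 1/200 → 1/250 → 1/320 → 1/400 → 1/500 → 1/640 → 1/800 → 1/1000 — 4 1/3 stops faster (darker).
Need 4 1/3 stops brighter from the ISO: 800 → 1000 → 1250 → 1600 → 2000 → 2500 → 3200 → 4000 → 5000 → 6400 → 8000 → 10000 → 12800 → 16000.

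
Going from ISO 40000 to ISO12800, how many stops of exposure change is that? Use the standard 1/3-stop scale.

1 2/3 stops

40000 → 32000 → 25600 → 20000 → 16000 → 12800 — count the steps: 5 third-stops = 1 2/3 stops.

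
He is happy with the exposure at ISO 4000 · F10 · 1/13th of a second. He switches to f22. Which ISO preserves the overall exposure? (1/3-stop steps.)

ISO 20000

Aperture: f/10 → f/11 → f/13 → f/14 → f/16 → f/18 → f/20 → f/22 — 2 1/3 stops stopped down (darker).
Need 2 1/3 stops brighter from the ISO: 4000 → 5000 → 6400 → 8000 → 10000 → 12800 → 16000 → 20000.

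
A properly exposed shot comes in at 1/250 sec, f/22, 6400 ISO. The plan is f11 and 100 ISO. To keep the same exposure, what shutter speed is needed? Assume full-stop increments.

1/15s

Aperture: f/22 → f/16 → f/11 — 2 stops wider (brighter).
ISO: 6400 → 3200 → 1600 → 800 → 400 → 200 → 100 — 6 stops dropped (darker).
Net change so far: 4 stops darker. Offset with the shutter speed: 1/250 → 1/125 → 1/60 → 1/30 → 1/15.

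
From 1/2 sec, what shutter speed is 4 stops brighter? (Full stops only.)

Shutter speed: 1/2 → 1 → 2 → 4 → 8 — 4 stops slower (brighter).

8 s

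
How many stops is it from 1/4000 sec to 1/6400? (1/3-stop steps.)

2/3 stop

1/4000 → 1/5000 → 1/6400 — count the steps: 2 third-stops = 2/3 stop.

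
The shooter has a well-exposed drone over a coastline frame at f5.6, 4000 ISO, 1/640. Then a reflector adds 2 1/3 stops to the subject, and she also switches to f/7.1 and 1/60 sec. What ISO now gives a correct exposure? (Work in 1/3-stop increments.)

ISO 125

Scene light: 2 1/3 stops brighter.
Aperture: f/5.6 → f/6.3 → f/7.1 — 2/3 stop stopped down (darker).
Shutter speed: 1/640 → 1/500 → 1/400 → 1/320 → 1/250 → 1/200 → 1/160 → 1/125 → 1/100 → 1/80 → 1/60 — 3 1/3 stops longer (brighter).
Net so far: 5 stops brighter. ISO: 4000 → 3200 → 2500 → 2000 → 1600 → 1250 → 1000 → 800 → 640 → 500 → 400 → 320 → 250 → 200 → 160 → 125.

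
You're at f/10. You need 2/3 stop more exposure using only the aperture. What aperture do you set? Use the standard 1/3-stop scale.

f/8

Aperture: f/10 → f/9 → f/8 — 2/3 stop wider (brighter).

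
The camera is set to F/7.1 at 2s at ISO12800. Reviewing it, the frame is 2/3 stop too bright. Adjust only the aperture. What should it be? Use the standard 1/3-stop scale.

f/9

Overexposed by 2/3 stop → need 2/3 stop darker.
Aperture: f/7.1 → f/8 → f/9.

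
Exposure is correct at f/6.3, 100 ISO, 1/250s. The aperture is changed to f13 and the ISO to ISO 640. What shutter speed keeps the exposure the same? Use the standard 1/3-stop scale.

Aperture: f/6.3 → f/7.1 → f/8 → f/9 → f/10 → f/11 → f/13 — 2 stops narrower (darker).
ISO: 100 → 125 → 160 → 200 → 250 → 320 → 400 → 500 → 640 — 2 2/3 stops higher (brighter).
Net change so far: 2/3 stop brighter. Offset with the shutter speed: 1/250 → 1/320 → 1/400.

1/400s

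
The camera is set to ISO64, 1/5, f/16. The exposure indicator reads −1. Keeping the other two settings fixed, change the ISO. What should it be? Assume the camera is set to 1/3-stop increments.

ISO 125

Underexposed by 1 stop → need 1 stop brighter.
ISO: 64 → 80 → 100 → 125.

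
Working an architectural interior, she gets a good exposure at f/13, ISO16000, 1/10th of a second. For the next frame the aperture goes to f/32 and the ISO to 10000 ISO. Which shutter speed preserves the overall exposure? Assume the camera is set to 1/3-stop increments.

Aperture: f/13 → f/14 → f/16 → f/18 → f/20 → f/22 → f/25 → f/29 → f/32 — 2 2/3 stops stopped down (darker).
ISO: 16000 → 12800 → 10000 — 2/3 stop dropped (darker).
Net change so far: 3 1/3 stops darker. Offset with the shutter speed: 1/10 → 1/8 → 1/6 → 1/5 → 1/4 → 0.3 → 0.4 → 0.5 → 0.6 → 0.8 → 1.

1 s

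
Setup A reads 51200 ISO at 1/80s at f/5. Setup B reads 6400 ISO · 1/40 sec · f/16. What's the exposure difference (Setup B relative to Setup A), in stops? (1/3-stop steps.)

Aperture: f/5 → f/5.6 → f/6.3 → f/7.1 → f/8 → f/9 → f/10 → f/11 → f/13 → f/14 → f/16 — 3 1/3 stops stopped down (darker).
Shutter speed: 1/80 → 1/60 → 1/50 → 1/40 — 1 stop longer (brighter).
ISO: 51200 → 40000 → 32000 → 25600 → 20000 → 16000 → 12800 → 10000 → 8000 → 6400 — 3 stops dropped (darker).
Net: −3 1/3 +1 −3 = −5 1/3 stops.

5 1/3 stops darker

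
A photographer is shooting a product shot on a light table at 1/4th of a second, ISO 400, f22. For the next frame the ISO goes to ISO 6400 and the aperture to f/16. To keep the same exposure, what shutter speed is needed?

ISO: 400 → 800 → 1600 → 3200 → 6400 — 4 stops raised (brighter).
Aperture: f/22 → f/16 — 1 stop larger aperture (brighter).
Net change so far: 5 stops brighter. Offset with the shutter speed: 1/4 → 1/8 → 1/15 → 1/30 → 1/60 → 1/125.

1/125s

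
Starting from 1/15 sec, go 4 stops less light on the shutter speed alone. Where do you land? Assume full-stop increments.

Shutter speed: 1/15 → 1/30 → 1/60 → 1/125 → 1/250 — 4 stops faster (darker).

1/250s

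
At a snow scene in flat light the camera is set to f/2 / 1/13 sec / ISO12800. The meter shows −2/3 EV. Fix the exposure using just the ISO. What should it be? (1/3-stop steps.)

Underexposed by 2/3 stop → need 2/3 stop brighter.
ISO: 12800 → 16000 → 20000.

ISO 20000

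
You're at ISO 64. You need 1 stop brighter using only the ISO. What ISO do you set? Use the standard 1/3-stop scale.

ISO: 64 → 80 → 100 → 125 — 1 stop raised (brighter).

ISO 125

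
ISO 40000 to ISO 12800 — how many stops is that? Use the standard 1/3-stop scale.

1 2/3 stops

40000 → 32000 → 25600 → 20000 → 16000 → 12800 — count the steps: 5 third-stops = 1 2/3 stops.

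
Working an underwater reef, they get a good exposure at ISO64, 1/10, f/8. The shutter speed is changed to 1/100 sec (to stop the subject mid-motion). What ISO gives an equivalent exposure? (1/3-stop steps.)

ISO 640

Shutter speed: 1/10 → 1/13 → 1/15 → 1/20 → 1/25 → 1/30 → 1/40 → 1/50 → 1/60 → 1/80 → 1/100 — 3 1/3 stops shorter (darker).
Need 3 1/3 stops brighter from the ISO: 64 → 80 → 100 → 125 → 160 → 200 → 250 → 320 → 400 → 500 → 640.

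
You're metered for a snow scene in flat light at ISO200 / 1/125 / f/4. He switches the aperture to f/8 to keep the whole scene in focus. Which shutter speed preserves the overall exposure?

1/30s

Aperture: f/4 → f/5.6 → f/8 — 2 stops smaller aperture (darker).
Need 2 stops brighter from the shutter speed: 1/125 → 1/60 → 1/30.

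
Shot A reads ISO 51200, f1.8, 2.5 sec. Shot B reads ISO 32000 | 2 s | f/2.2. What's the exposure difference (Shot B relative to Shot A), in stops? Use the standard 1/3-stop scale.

Aperture: f/1.8 → f/2 → f/2.2 — 2/3 stop stopped down (darker).
Shutter speed: 2.5 → 2 — 1/3 stop shorter (darker).
ISO: 51200 → 40000 → 32000 — 2/3 stop dropped (darker).
Net: −2/3 −1/3 −2/3 = −1 2/3 stops.

1 2/3 stops darker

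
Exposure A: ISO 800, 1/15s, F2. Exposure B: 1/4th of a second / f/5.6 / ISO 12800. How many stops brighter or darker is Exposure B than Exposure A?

Aperture: f/2 → f/2.8 → f/4 → f/5.6 — 3 stops smaller aperture (darker).
Shutter speed: 1/15 → 1/8 → 1/4 — 2 stops longer (brighter).
ISO: 800 → 1600 → 3200 → 6400 → 12800 — 4 stops raised (brighter).
Net: −3 +2 +4 = +3 stops.

3 stops brighter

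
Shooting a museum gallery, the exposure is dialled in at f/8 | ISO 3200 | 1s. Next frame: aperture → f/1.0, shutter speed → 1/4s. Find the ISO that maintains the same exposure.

Aperture: f/8 → f/5.6 → f/4 → f/2.8 → f/2 → f/1.4 → f/1.0 — 6 stops wider (brighter).
Shutter speed: 1 → 1/2 → 1/4 — 2 stops shorter (darker).
Net change so far: 4 stops brighter. Offset with the ISO: 3200 → 1600 → 800 → 400 → 200.

ISO 200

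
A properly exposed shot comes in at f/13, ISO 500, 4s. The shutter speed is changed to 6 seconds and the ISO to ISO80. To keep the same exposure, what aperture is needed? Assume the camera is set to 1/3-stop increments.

Shutter speed: 4 → 5 → 6 — 2/3 stop slower (brighter).
ISO: 500 → 400 → 320 → 250 → 200 → 160 → 125 → 100 → 80 — 2 2/3 stops lower (darker).
Net change so far: 2 stops darker. Offset with the aperture: f/13 → f/11 → f/10 → f/9 → f/8 → f/7.1 → f/6.3.

f/6.3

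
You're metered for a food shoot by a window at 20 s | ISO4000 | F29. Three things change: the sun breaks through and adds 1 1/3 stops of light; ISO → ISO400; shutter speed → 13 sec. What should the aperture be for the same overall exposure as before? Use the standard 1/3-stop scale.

Scene light: 1 1/3 stops brighter.
ISO: 4000 → 3200 → 2500 → 2000 → 1600 → 1250 → 1000 → 800 → 640 → 500 → 400 — 3 1/3 stops lower (darker).
Shutter speed: 20 → 15 → 13 — 2/3 stop shorter (darker).
Net so far: 2 2/3 stops darker. Aperture: f/29 → f/25 → f/22 → f/20 → f/18 → f/16 → f/14 → f/13 → f/11.

f/11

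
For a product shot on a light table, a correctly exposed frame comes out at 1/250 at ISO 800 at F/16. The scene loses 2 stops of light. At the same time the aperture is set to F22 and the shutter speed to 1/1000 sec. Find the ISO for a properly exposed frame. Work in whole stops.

ISO 25600

Scene light: 2 stops darker.
Aperture: f/16 → f/22 — 1 stop narrower (darker).
Shutter speed: 1/250 → 1/500 → 1/1000 — 2 stops shorter (darker).
Net so far: 5 stops darker. ISO: 800 → 1600 → 3200 → 6400 → 12800 → 25600.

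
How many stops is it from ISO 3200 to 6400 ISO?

1 stop

3200 → 6400 — count the steps: 1 stop.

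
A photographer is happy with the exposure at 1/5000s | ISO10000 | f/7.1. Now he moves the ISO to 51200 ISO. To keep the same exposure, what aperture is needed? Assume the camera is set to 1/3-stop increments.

f/16

ISO: 10000 → 12800 → 16000 → 20000 → 25600 → 32000 → 40000 → 51200 — 2 1/3 stops higher (brighter).
Need 2 1/3 stops darker from the aperture: f/7.1 → f/8 → f/9 → f/10 → f/11 → f/13 → f/14 → f/16.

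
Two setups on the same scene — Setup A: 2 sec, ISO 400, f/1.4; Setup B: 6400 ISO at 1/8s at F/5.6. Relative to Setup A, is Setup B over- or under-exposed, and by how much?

4 stops darker

Aperture: f/1.4 → f/2 → f/2.8 → f/4 → f/5.6 — 4 stops narrower (darker).
Shutter speed: 2 → 1 → 1/2 → 1/4 → 1/8 — 4 stops shorter (darker).
ISO: 400 → 800 → 1600 → 3200 → 6400 — 4 stops raised (brighter).
Net: −4 −4 +4 = −4 stops.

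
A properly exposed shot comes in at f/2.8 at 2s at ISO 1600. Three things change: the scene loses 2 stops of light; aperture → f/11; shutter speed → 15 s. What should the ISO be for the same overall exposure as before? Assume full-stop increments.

Scene light: 2 stops darker.
Aperture: f/2.8 → f/4 → f/5.6 → f/8 → f/11 — 4 stops smaller aperture (darker).
Shutter speed: 2 → 4 → 8 → 15 — 3 stops longer (brighter).
Net so far: 3 stops darker. ISO: 1600 → 3200 → 6400 → 12800.

ISO 12800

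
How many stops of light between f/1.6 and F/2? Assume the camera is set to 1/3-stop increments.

f/1.6 → f/1.8 → f/2 — count the steps: 2 third-stops = 2/3 stop.

2/3 stop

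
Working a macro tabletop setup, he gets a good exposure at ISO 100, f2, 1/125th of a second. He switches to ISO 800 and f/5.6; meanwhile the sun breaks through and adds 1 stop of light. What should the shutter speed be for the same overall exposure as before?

Scene light: 1 stop brighter.
ISO: 100 → 200 → 400 → 800 — 3 stops higher (brighter).
Aperture: f/2 → f/2.8 → f/4 → f/5.6 — 3 stops stopped down (darker).
Net so far: 1 stop brighter. Shutter speed: 1/125 → 1/250.

1/250s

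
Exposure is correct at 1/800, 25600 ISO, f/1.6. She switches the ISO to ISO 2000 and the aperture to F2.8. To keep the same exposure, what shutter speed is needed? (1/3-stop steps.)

ISO: 25600 → 20000 → 16000 → 12800 → 10000 → 8000 → 6400 → 5000 → 4000 → 3200 → 2500 → 2000 — 3 2/3 stops lower (darker).
Aperture: f/1.6 → f/1.8 → f/2 → f/2.2 → f/2.5 → f/2.8 — 1 2/3 stops stopped down (darker).
Net change so far: 5 1/3 stops darker. Offset with the shutter speed: 1/800 → 1/640 → 1/500 → 1/400 → 1/320 → 1/250 → 1/200 → 1/160 → 1/125 → 1/100 → 1/80 → 1/60 → 1/50 → 1/40 → 1/30 → 1/25 → 1/20.

1/20s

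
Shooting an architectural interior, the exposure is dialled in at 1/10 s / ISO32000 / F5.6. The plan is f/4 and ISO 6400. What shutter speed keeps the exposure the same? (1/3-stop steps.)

1/4s

Aperture: f/5.6 → f/5 → f/4.5 → f/4 — 1 stop larger aperture (brighter).
ISO: 32000 → 25600 → 20000 → 16000 → 12800 → 10000 → 8000 → 6400 — 2 1/3 stops dropped (darker).
Net change so far: 1 1/3 stops darker. Offset with the shutter speed: 1/10 → 1/8 → 1/6 → 1/5 → 1/4.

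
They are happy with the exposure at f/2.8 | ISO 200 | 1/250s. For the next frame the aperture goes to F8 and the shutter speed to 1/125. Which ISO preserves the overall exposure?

Aperture: f/2.8 → f/4 → f/5.6 → f/8 — 3 stops smaller aperture (darker).
Shutter speed: 1/250 → 1/125 — 1 stop slower (brighter).
Net change so far: 2 stops darker. Offset with the ISO: 200 → 400 → 800.

ISO 800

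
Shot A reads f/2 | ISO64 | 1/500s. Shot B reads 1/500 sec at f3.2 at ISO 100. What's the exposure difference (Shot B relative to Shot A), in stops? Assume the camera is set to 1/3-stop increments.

2/3 stop darker

Aperture: f/2 → f/2.2 → f/2.5 → f/2.8 → f/3.2 — 1 1/3 stops narrower (darker).
Shutter speed: unchanged.
ISO: 64 → 80 → 100 — 2/3 stop higher (brighter).
Net: −1 1/3 +2/3 = −2/3 stops.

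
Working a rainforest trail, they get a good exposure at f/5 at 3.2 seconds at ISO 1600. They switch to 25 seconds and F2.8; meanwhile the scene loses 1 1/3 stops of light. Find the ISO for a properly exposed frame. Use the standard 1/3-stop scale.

Scene light: 1 1/3 stops darker.
Shutter speed: 3.2 → 4 → 5 → 6 → 8 → 10 → 13 → 15 → 20 → 25 — 3 stops longer (brighter).
Aperture: f/5 → f/4.5 → f/4 → f/3.5 → f/3.2 → f/2.8 — 1 2/3 stops wider (brighter).
Net so far: 3 1/3 stops brighter. ISO: 1600 → 1250 → 1000 → 800 → 640 → 500 → 400 → 320 → 250 → 200 → 160.

ISO 160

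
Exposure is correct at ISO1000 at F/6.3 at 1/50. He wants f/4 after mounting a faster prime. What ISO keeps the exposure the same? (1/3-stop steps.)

Aperture: f/6.3 → f/5.6 → f/5 → f/4.5 → f/4 — 1 1/3 stops wider (brighter).
Need 1 1/3 stops darker from the ISO: 1000 → 800 → 640 → 500 → 400.

ISO 400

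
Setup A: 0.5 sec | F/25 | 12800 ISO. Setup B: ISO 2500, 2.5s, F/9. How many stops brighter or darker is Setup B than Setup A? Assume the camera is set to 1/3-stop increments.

3 stops brighter

Aperture: f/25 → f/22 → f/20 → f/18 → f/16 → f/14 → f/13 → f/11 → f/10 → f/9 — 3 stops wider (brighter).
Shutter speed: 0.5 → 0.6 → 0.8 → 1 → 1.3 → 1.6 → 2 → 2.5 — 2 1/3 stops slower (brighter).
ISO: 12800 → 10000 → 8000 → 6400 → 5000 → 4000 → 3200 → 2500 — 2 1/3 stops dropped (darker).
Net: +3 +2 1/3 −2 1/3 = +3 stops.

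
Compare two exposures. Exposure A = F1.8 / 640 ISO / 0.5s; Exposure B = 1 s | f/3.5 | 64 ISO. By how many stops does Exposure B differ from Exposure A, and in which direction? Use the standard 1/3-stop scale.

4 1/3 stops darker

Aperture: f/1.8 → f/2 → f/2.2 → f/2.5 → f/2.8 → f/3.2 → f/3.5 — 2 stops smaller aperture (darker).
Shutter speed: 0.5 → 0.6 → 0.8 → 1 — 1 stop longer (brighter).
ISO: 640 → 500 → 400 → 320 → 250 → 200 → 160 → 125 → 100 → 80 → 64 — 3 1/3 stops dropped (darker).
Net: −2 +1 −3 1/3 = −4 1/3 stops.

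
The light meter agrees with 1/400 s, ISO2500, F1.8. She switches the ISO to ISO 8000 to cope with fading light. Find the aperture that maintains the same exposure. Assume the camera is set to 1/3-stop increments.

f/3.2

ISO: 2500 → 3200 → 4000 → 5000 → 6400 → 8000 — 1 2/3 stops higher (brighter).
Need 1 2/3 stops darker from the aperture: f/1.8 → f/2 → f/2.2 → f/2.5 → f/2.8 → f/3.2.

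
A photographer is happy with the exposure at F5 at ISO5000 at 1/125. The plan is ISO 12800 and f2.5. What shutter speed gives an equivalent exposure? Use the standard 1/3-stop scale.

ISO: 5000 → 6400 → 8000 → 10000 → 12800 — 1 1/3 stops raised (brighter).
Aperture: f/5 → f/4.5 → f/4 → f/3.5 → f/3.2 → f/2.8 → f/2.5 — 2 stops larger aperture (brighter).
Net change so far: 3 1/3 stops brighter. Offset with the shutter speed: 1/125 → 1/160 → 1/200 → 1/250 → 1/320 → 1/400 → 1/500 → 1/640 → 1/800 → 1/1000 → 1/1250.

1/1250s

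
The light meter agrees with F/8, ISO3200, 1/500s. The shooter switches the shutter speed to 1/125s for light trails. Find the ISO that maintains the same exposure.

ISO 800

Shutter speed: 1/500 → 1/250 → 1/125 — 2 stops longer (brighter).
Need 2 stops darker from the ISO: 3200 → 1600 → 800.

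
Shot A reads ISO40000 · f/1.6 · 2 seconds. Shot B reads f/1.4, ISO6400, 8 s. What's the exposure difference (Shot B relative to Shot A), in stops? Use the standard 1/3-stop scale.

1/3 stop darker

Aperture: f/1.6 → f/1.4 — 1/3 stop opened up (brighter).
Shutter speed: 2 → 2.5 → 3.2 → 4 → 5 → 6 → 8 — 2 stops longer (brighter).
ISO: 40000 → 32000 → 25600 → 20000 → 16000 → 12800 → 10000 → 8000 → 6400 — 2 2/3 stops lower (darker).
Net: +1/3 +2 −2 2/3 = −1/3 stops.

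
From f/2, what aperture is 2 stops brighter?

f/1.0

Aperture: f/2 → f/1.4 → f/1.0 — 2 stops larger aperture (brighter).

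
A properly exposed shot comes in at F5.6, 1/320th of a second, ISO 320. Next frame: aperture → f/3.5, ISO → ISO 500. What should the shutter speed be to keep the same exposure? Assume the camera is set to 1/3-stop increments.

1/1250s

Aperture: f/5.6 → f/5 → f/4.5 → f/4 → f/3.5 — 1 1/3 stops larger aperture (brighter).
ISO: 320 → 400 → 500 — 2/3 stop raised (brighter).
Net change so far: 2 stops brighter. Offset with the shutter speed: 1/320 → 1/400 → 1/500 → 1/640 → 1/800 → 1/1000 → 1/1250.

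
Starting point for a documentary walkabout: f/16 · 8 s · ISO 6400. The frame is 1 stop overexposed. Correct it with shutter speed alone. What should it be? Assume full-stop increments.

Overexposed by 1 stop → need 1 stop darker.
Shutter speed: 8 → 4.

4 s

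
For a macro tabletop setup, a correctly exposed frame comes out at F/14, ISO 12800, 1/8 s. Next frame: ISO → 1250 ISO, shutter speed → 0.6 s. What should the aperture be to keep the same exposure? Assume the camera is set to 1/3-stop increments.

f/10

ISO: 12800 → 10000 → 8000 → 6400 → 5000 → 4000 → 3200 → 2500 → 2000 → 1600 → 1250 — 3 1/3 stops dropped (darker).
Shutter speed: 1/8 → 1/6 → 1/5 → 1/4 → 0.3 → 0.4 → 0.5 → 0.6 — 2 1/3 stops longer (brighter).
Net change so far: 1 stop darker. Offset with the aperture: f/14 → f/13 → f/11 → f/10.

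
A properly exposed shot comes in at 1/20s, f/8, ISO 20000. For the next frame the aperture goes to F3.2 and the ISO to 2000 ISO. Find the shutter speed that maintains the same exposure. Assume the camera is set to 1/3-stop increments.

1/13s

Aperture: f/8 → f/7.1 → f/6.3 → f/5.6 → f/5 → f/4.5 → f/4 → f/3.5 → f/3.2 — 2 2/3 stops wider (brighter).
ISO: 20000 → 16000 → 12800 → 10000 → 8000 → 6400 → 5000 → 4000 → 3200 → 2500 → 2000 — 3 1/3 stops dropped (darker).
Net change so far: 2/3 stop darker. Offset with the shutter speed: 1/20 → 1/15 → 1/13.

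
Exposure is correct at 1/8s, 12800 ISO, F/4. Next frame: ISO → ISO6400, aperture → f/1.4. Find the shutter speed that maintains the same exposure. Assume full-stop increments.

ISO: 12800 → 6400 — 1 stop lower (darker).
Aperture: f/4 → f/2.8 → f/2 → f/1.4 — 3 stops wider (brighter).
Net change so far: 2 stops brighter. Offset with the shutter speed: 1/8 → 1/15 → 1/30.

1/30s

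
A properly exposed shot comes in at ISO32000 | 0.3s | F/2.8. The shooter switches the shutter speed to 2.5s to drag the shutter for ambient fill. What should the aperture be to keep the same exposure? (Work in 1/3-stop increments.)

Shutter speed: 0.3 → 0.4 → 0.5 → 0.6 → 0.8 → 1 → 1.3 → 1.6 → 2 → 2.5 — 3 stops slower (brighter).
Need 3 stops darker from the aperture: f/2.8 → f/3.2 → f/3.5 → f/4 → f/4.5 → f/5 → f/5.6 → f/6.3 → f/7.1 → f/8.

f/8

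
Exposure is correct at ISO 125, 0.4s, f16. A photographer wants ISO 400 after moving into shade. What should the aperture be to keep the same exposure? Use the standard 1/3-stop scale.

ISO: 125 → 160 → 200 → 250 → 320 → 400 — 1 2/3 stops raised (brighter).
Need 1 2/3 stops darker from the aperture: f/16 → f/18 → f/20 → f/22 → f/25 → f/29.

f/29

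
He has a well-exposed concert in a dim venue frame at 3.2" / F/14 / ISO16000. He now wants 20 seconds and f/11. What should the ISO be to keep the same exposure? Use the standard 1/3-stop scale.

Shutter speed: 3.2 → 4 → 5 → 6 → 8 → 10 → 13 → 15 → 20 — 2 2/3 stops slower (brighter).
Aperture: f/14 → f/13 → f/11 — 2/3 stop larger aperture (brighter).
Net change so far: 3 1/3 stops brighter. Offset with the ISO: 16000 → 12800 → 10000 → 8000 → 6400 → 5000 → 4000 → 3200 → 2500 → 2000 → 1600.

ISO 1600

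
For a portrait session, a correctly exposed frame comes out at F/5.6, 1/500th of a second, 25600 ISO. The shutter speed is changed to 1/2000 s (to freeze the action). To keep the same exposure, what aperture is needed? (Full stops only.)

f/2.8

Shutter speed: 1/500 → 1/1000 → 1/2000 — 2 stops faster (darker).
Need 2 stops brighter from the aperture: f/5.6 → f/4 → f/2.8.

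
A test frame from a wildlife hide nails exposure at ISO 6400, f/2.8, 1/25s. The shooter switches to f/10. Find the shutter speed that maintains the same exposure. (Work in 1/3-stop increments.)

0.5 s

Aperture: f/2.8 → f/3.2 → f/3.5 → f/4 → f/4.5 → f/5 → f/5.6 → f/6.3 → f/7.1 → f/8 → f/9 → f/10 — 3 2/3 stops smaller aperture (darker).
Need 3 2/3 stops brighter from the shutter speed: 1/25 → 1/20 → 1/15 → 1/13 → 1/10 → 1/8 → 1/6 → 1/5 → 1/4 → 0.3 → 0.4 → 0.5.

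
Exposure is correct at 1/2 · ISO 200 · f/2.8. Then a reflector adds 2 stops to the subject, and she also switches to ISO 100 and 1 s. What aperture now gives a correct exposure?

Scene light: 2 stops brighter.
ISO: 200 → 100 — 1 stop lower (darker).
Shutter speed: 1/2 → 1 — 1 stop slower (brighter).
Net so far: 2 stops brighter. Aperture: f/2.8 → f/4 → f/5.6.

f/5.6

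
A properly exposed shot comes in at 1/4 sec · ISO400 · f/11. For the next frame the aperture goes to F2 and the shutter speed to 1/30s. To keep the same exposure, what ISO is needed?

ISO 100

Aperture: f/11 → f/8 → f/5.6 → f/4 → f/2.8 → f/2 — 5 stops opened up (brighter).
Shutter speed: 1/4 → 1/8 → 1/15 → 1/30 — 3 stops faster (darker).
Net change so far: 2 stops brighter. Offset with the ISO: 400 → 200 → 100.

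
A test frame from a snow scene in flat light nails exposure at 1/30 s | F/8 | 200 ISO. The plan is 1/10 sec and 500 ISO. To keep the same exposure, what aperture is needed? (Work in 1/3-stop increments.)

f/22

Shutter speed: 1/30 → 1/25 → 1/20 → 1/15 → 1/13 → 1/10 — 1 2/3 stops longer (brighter).
ISO: 200 → 250 → 320 → 400 → 500 — 1 1/3 stops higher (brighter).
Net change so far: 3 stops brighter. Offset with the aperture: f/8 → f/9 → f/10 → f/11 → f/13 → f/14 → f/16 → f/18 → f/20 → f/22.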